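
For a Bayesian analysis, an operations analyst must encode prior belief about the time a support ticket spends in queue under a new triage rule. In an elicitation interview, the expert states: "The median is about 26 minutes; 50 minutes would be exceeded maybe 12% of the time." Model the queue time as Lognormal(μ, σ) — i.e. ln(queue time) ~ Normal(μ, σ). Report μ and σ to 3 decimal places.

μ ≈ 3.258, σ ≈ 0.557

If T ~ Lognormal(μ,σ) then ln T ~ Normal(μ,σ), so the p-quantile of ln T is μ + z_p·σ.
ln(26) = 3.258 and ln(50) = 3.912; z_{0.5} = 0, z_{0.88} = 1.175.
σ = (3.912 − 3.258)/(1.175 − (0)) = 0.557.
μ = 3.258 − (0)·0.557 = 3.258.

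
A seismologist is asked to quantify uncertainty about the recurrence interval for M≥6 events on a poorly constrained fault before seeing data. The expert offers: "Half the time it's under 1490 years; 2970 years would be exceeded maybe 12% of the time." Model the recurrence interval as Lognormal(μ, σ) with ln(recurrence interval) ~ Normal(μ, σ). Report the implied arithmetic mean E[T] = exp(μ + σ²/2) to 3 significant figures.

If T ~ Lognormal(μ,σ) then ln T ~ Normal(μ,σ), so the p-quantile of ln T is μ + z_p·σ.
ln(1490) = 7.307 and ln(2970) = 7.996; z_{0.5} = 0, z_{0.88} = 1.175.
σ = (7.996 − 7.307)/(1.175 − (0)) = 0.587.
μ = 7.307 − (0)·0.587 = 7.307.
E[T] = exp(μ + σ²/2) = exp(7.307 + 0.1723) = 1770 years.

E[T] ≈ 1770 years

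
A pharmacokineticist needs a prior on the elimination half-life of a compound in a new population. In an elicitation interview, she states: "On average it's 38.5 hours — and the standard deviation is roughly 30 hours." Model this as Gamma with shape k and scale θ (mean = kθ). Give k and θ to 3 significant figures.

k ≈ 1.65, θ ≈ 23.4

For Gamma(k, scale θ): mean = kθ, variance = kθ², so CV = 1/√k.
CV = SD/mean = 30/38.5 = 0.7792, hence k = 1/CV² = 1.65.
Then θ = mean/k = 38.5/1.65 = 23.4.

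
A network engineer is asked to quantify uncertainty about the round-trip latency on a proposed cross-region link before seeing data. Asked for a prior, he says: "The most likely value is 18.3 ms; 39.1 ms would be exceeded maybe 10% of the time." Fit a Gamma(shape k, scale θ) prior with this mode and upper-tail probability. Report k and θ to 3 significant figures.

k ≈ 4.33, θ ≈ 5.49

Gamma(k,θ) with k>1 has mode (k−1)θ, so θ = 18.3/(k−1).
Need P(X < 39.1) = 0.9 with θ tied to k this way. Start at k = 2, θ = 18.3: P(X<39.1) ≈ 0.630.
Too low — raise k to concentrate. Iterating converges to k ≈ 4.33.
Then θ = 18.3/(4.33−1) ≈ 5.49.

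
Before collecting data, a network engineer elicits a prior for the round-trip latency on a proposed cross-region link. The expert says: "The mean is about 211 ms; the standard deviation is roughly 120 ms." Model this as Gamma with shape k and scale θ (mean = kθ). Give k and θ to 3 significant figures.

k ≈ 3.09, θ ≈ 68.2

For Gamma(k, scale θ): mean = kθ, variance = kθ², so CV = 1/√k.
CV = SD/mean = 120/211 = 0.5687, hence k = 1/CV² = 3.09.
Then θ = mean/k = 211/3.09 = 68.2.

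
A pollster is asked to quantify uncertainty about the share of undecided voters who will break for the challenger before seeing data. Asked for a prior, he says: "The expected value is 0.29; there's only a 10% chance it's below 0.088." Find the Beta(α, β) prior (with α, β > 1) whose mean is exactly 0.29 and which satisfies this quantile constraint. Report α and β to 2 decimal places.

With mean 0.29 fixed, write α = 0.29s, β = 0.71s where s = α+β.
Need P(θ < 0.088) = 0.1 under Beta(0.29s, 0.71s). Normal approximation: (q−m)/√(m(1−m)/s) ≈ z_{0.1} = -1.28, so s ≈ 0.29·0.71·(-1.28)²/(0.088−0.29)² = 8.3.
At s = 8.3: P(θ<0.088) ≈ 0.065. Adjusting to match 0.1 gives s ≈ 6.36.
So α = 0.29·6.36 ≈ 1.84, β = 0.71·6.36 ≈ 4.51.

α ≈ 1.84, β ≈ 4.51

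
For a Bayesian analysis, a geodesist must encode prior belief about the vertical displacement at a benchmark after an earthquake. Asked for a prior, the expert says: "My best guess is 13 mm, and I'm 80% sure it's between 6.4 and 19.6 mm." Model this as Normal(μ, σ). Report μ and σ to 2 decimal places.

μ = 13.00, σ = 5.15

A symmetric 80% interval runs μ ± z·σ with z = 1.282.
Half-width = 6.6, so σ = 6.6/1.282 = 5.15.
μ is the stated best guess, 13.00.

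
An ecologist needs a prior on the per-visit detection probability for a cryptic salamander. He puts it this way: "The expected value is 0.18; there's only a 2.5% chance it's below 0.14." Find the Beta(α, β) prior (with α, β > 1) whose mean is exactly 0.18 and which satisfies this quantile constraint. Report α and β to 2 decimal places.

With mean 0.18 fixed, write α = 0.18s, β = 0.82s where s = α+β.
Need P(θ < 0.14) = 0.025 under Beta(0.18s, 0.82s). Normal approximation: (q−m)/√(m(1−m)/s) ≈ z_{0.025} = -1.96, so s ≈ 0.18·0.82·(-1.96)²/(0.14−0.18)² = 354.4.
At s = 354.4: P(θ<0.14) ≈ 0.020. Adjusting to match 0.025 gives s ≈ 321.27.
So α = 0.18·321.27 ≈ 57.83, β = 0.82·321.27 ≈ 263.44.

α ≈ 57.83, β ≈ 263.44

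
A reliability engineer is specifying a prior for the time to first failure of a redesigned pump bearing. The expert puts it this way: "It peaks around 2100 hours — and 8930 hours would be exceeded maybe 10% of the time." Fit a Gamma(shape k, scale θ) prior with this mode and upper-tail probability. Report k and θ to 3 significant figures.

k ≈ 1.87, θ ≈ 2420

Gamma(k,θ) with k>1 has mode (k−1)θ, so θ = 2100/(k−1).
Need P(X < 8930) = 0.9 with θ tied to k this way. Start at k = 2, θ = 2100: P(X<8930) ≈ 0.925.
Too high — lower k to spread out. Iterating converges to k ≈ 1.87.
Then θ = 2100/(1.87−1) ≈ 2420.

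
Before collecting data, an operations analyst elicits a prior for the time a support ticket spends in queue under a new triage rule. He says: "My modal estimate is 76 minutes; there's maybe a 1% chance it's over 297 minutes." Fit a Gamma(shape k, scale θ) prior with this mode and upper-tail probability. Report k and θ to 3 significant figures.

Gamma(k,θ) with k>1 has mode (k−1)θ, so θ = 76/(k−1).
Need P(X < 297) = 0.99 with θ tied to k this way. Start at k = 2, θ = 76: P(X<297) ≈ 0.901.
Too low — raise k to concentrate. Iterating converges to k ≈ 3.26.
Then θ = 76/(3.26−1) ≈ 33.6.

k ≈ 3.26, θ ≈ 33.6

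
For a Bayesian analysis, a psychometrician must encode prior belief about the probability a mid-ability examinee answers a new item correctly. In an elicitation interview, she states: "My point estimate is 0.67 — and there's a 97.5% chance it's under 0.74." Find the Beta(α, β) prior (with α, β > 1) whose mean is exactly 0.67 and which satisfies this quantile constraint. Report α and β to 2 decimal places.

α ≈ 108.80, β ≈ 53.59

With mean 0.67 fixed, write α = 0.67s, β = 0.33s where s = α+β.
Need P(θ < 0.74) = 0.975 under Beta(0.67s, 0.33s). Normal approximation: (q−m)/√(m(1−m)/s) ≈ z_{0.975} = 1.96, so s ≈ 0.67·0.33·(1.96)²/(0.74−0.67)² = 173.3.
At s = 173.3: P(θ<0.74) ≈ 0.979. Adjusting to match 0.975 gives s ≈ 162.39.
So α = 0.67·162.39 ≈ 108.80, β = 0.33·162.39 ≈ 53.59.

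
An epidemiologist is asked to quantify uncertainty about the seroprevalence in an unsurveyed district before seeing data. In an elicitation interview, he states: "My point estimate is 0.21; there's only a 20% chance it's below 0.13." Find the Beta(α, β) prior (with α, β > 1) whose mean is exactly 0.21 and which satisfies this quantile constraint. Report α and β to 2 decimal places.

With mean 0.21 fixed, write α = 0.21s, β = 0.79s where s = α+β.
Need P(θ < 0.13) = 0.2 under Beta(0.21s, 0.79s). Normal approximation: (q−m)/√(m(1−m)/s) ≈ z_{0.2} = -0.842, so s ≈ 0.21·0.79·(-0.842)²/(0.13−0.21)² = 18.4.
At s = 18.4: P(θ<0.13) ≈ 0.206. Adjusting to match 0.2 gives s ≈ 19.05.
So α = 0.21·19.05 ≈ 4.00, β = 0.79·19.05 ≈ 15.05.

α ≈ 4.00, β ≈ 15.05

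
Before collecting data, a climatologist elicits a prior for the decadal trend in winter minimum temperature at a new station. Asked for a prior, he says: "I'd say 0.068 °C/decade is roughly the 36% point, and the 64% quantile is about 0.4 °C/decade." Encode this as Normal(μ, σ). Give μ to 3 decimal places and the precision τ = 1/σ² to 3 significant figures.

For Normal(μ,σ), the p-quantile is μ + z_p·σ. Here z_{0.36} = -0.3585, z_{0.64} = 0.3585.
So 0.068 = μ − 0.3585σ and 0.4 = μ + 0.3585σ.
Subtracting: σ = (0.4 − 0.068)/(0.3585 − (-0.3585)) = 0.463.
Then μ = 0.068 − (-0.3585)·0.463 = 0.234.
Precision τ = 1/σ² = 1/0.4631² = 4.66.

μ = 0.234, τ = 4.66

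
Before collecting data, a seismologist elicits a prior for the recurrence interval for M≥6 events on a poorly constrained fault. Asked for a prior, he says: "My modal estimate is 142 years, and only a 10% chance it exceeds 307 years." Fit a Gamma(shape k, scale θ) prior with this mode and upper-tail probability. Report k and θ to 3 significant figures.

k ≈ 4.23, θ ≈ 43.9

Gamma(k,θ) with k>1 has mode (k−1)θ, so θ = 142/(k−1).
Need P(X < 307) = 0.9 with θ tied to k this way. Start at k = 2, θ = 142: P(X<307) ≈ 0.636.
Too low — raise k to concentrate. Iterating converges to k ≈ 4.23.
Then θ = 142/(4.23−1) ≈ 43.9.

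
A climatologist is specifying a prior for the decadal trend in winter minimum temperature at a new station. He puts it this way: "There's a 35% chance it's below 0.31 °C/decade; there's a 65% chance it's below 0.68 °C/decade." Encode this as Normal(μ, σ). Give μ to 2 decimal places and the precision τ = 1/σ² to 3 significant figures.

The p-quantile of Normal(μ,σ) is μ + z_p·σ, with z_{0.35} = -0.3853 and z_{0.65} = 0.3853.
Eliminate σ: μ = (z₂·x₁ − z₁·x₂)/(z₂ − z₁) = (0.3853·0.31 − (-0.3853)·0.68)/0.7706 = 0.49.
Then σ = (x₂ − x₁)/(z₂ − z₁) = (0.68 − 0.31)/0.7706 = 0.48.
Precision τ = 1/σ² = 1/0.4801² = 4.34.

μ = 0.49, τ = 4.34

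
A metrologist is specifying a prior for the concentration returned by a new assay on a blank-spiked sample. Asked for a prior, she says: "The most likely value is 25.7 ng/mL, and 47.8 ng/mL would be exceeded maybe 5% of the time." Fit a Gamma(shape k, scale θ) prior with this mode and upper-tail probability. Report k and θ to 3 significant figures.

k ≈ 8.23, θ ≈ 3.56

Gamma(k,θ) with k>1 has mode (k−1)θ, so θ = 25.7/(k−1).
Need P(X < 47.8) = 0.95 with θ tied to k this way. Start at k = 2, θ = 25.7: P(X<47.8) ≈ 0.555.
Too low — raise k to concentrate. Iterating converges to k ≈ 8.23.
Then θ = 25.7/(8.23−1) ≈ 3.56.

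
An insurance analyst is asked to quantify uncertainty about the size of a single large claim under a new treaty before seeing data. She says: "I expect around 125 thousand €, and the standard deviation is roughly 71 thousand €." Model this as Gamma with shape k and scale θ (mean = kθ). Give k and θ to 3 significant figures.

k ≈ 3.1, θ ≈ 40.3

For Gamma(k, scale θ): mean = kθ, variance = kθ², so CV = 1/√k.
CV = SD/mean = 71/125 = 0.568, hence k = 1/CV² = 3.1.
Then θ = mean/k = 125/3.1 = 40.3.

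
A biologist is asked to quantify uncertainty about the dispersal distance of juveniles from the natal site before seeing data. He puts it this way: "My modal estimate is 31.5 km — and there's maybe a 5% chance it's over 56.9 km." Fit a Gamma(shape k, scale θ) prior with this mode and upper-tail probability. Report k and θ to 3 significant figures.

Gamma(k,θ) with k>1 has mode (k−1)θ, so θ = 31.5/(k−1).
Need P(X < 56.9) = 0.95 with θ tied to k this way. Start at k = 2, θ = 31.5: P(X<56.9) ≈ 0.539.
Too low — raise k to concentrate. Iterating converges to k ≈ 8.97.
Then θ = 31.5/(8.97−1) ≈ 3.95.

k ≈ 8.97, θ ≈ 3.95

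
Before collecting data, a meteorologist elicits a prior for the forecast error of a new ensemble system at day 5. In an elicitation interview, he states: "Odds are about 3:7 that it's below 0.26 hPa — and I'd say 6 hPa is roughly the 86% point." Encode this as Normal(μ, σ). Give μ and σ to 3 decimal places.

μ = 2.136, σ = 3.577

The p-quantile of Normal(μ,σ) is μ + z_p·σ, with z_{0.3} = -0.5244 and z_{0.86} = 1.08.
Eliminate σ: μ = (z₂·x₁ − z₁·x₂)/(z₂ − z₁) = (1.08·0.26 − (-0.5244)·6)/1.605 = 2.136.
Then σ = (x₂ − x₁)/(z₂ − z₁) = (6 − 0.26)/1.605 = 3.577.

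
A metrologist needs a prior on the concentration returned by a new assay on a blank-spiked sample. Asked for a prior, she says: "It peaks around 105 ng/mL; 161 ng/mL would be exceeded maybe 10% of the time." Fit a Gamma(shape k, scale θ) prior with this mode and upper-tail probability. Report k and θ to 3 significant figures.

k ≈ 11.2, θ ≈ 10.3

Gamma(k,θ) with k>1 has mode (k−1)θ, so θ = 105/(k−1).
Need P(X < 161) = 0.9 with θ tied to k this way. Start at k = 2, θ = 105: P(X<161) ≈ 0.453.
Too low — raise k to concentrate. Iterating converges to k ≈ 11.2.
Then θ = 105/(11.2−1) ≈ 10.3.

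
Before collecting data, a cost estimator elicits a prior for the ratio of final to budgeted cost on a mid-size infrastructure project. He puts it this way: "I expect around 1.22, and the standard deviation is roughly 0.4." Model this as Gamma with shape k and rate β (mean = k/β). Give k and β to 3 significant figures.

For Gamma(k, rate β): mean = k/β, variance = k/β², so CV = 1/√k.
CV = SD/mean = 0.4/1.22 = 0.3279, hence k = 1/CV² = 9.3.
Then β = k/mean = 9.3/1.22 = 7.62.

k ≈ 9.3, β ≈ 7.62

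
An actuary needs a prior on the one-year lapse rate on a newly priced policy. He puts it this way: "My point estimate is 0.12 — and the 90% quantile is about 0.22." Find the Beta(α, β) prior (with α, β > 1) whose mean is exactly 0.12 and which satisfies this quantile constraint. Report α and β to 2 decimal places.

With mean 0.12 fixed, write α = 0.12s, β = 0.88s where s = α+β.
Need P(θ < 0.22) = 0.9 under Beta(0.12s, 0.88s). Normal approximation: (q−m)/√(m(1−m)/s) ≈ z_{0.9} = 1.28, so s ≈ 0.12·0.88·(1.28)²/(0.22−0.12)² = 17.3.
At s = 17.3: P(θ<0.22) ≈ 0.893. Adjusting to match 0.9 gives s ≈ 18.89.
So α = 0.12·18.89 ≈ 2.27, β = 0.88·18.89 ≈ 16.62.

α ≈ 2.27, β ≈ 16.62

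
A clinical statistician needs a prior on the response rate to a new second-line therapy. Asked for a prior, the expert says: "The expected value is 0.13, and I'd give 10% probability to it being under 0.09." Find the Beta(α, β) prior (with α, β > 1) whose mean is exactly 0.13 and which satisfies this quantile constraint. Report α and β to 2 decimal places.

With mean 0.13 fixed, write α = 0.13s, β = 0.87s where s = α+β.
Need P(θ < 0.09) = 0.1 under Beta(0.13s, 0.87s). Normal approximation: (q−m)/√(m(1−m)/s) ≈ z_{0.1} = -1.28, so s ≈ 0.13·0.87·(-1.28)²/(0.09−0.13)² = 116.1.
At s = 116.1: P(θ<0.09) ≈ 0.089. Adjusting to match 0.1 gives s ≈ 105.99.
So α = 0.13·105.99 ≈ 13.78, β = 0.87·105.99 ≈ 92.21.

α ≈ 13.78, β ≈ 92.21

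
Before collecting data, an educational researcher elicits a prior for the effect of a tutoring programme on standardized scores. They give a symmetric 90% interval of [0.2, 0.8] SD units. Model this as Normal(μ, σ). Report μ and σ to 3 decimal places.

A symmetric 90% interval runs μ ± z·σ with z = 1.645.
Half-width = 0.3, so σ = 0.3/1.645 = 0.182.
μ is the interval midpoint, 0.500.

μ = 0.500, σ = 0.182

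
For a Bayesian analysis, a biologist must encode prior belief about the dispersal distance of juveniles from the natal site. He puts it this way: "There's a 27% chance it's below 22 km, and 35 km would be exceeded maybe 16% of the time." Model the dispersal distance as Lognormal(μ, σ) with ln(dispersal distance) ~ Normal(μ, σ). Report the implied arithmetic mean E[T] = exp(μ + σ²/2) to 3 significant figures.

If T ~ Lognormal(μ,σ) then ln T ~ Normal(μ,σ), so the p-quantile of ln T is μ + z_p·σ.
ln(22) = 3.091 and ln(35) = 3.555; z_{0.27} = -0.6128, z_{0.84} = 0.9945.
σ = (3.555 − 3.091)/(0.9945 − (-0.6128)) = 0.289.
μ = 3.091 − (-0.6128)·0.289 = 3.268.
E[T] = exp(μ + σ²/2) = exp(3.268 + 0.0417) = 27.4 km.

E[T] ≈ 27.4 km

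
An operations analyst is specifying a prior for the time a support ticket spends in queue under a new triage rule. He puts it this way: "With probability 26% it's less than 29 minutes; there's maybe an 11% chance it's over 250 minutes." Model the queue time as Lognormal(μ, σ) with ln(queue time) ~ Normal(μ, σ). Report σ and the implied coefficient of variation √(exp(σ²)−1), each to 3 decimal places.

σ ≈ 1.152, CV ≈ 1.664

If T ~ Lognormal(μ,σ) then ln T ~ Normal(μ,σ), so the p-quantile of ln T is μ + z_p·σ.
ln(29) = 3.367 and ln(250) = 5.521; z_{0.26} = -0.6433, z_{0.89} = 1.227.
σ = (5.521 − 3.367)/(1.227 − (-0.6433)) = 1.152.
μ = 3.367 − (-0.6433)·1.152 = 4.108.
CV = √(exp(σ²)−1) = √(exp(1.3272)−1) = 1.664.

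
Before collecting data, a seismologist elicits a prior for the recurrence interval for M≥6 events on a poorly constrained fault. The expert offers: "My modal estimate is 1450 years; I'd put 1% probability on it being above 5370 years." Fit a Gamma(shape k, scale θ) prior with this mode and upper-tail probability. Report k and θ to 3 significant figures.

k ≈ 3.49, θ ≈ 582

Gamma(k,θ) with k>1 has mode (k−1)θ, so θ = 1450/(k−1).
Need P(X < 5370) = 0.99 with θ tied to k this way. Start at k = 2, θ = 1450: P(X<5370) ≈ 0.884.
Too low — raise k to concentrate. Iterating converges to k ≈ 3.49.
Then θ = 1450/(3.49−1) ≈ 582.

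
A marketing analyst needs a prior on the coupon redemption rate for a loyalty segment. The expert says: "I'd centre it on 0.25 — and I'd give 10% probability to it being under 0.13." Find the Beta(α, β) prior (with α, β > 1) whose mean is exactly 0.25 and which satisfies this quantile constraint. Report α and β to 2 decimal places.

With mean 0.25 fixed, write α = 0.25s, β = 0.75s where s = α+β.
Need P(θ < 0.13) = 0.1 under Beta(0.25s, 0.75s). Normal approximation: (q−m)/√(m(1−m)/s) ≈ z_{0.1} = -1.28, so s ≈ 0.25·0.75·(-1.28)²/(0.13−0.25)² = 21.4.
At s = 21.4: P(θ<0.13) ≈ 0.082. Adjusting to match 0.1 gives s ≈ 18.57.
So α = 0.25·18.57 ≈ 4.64, β = 0.75·18.57 ≈ 13.93.

α ≈ 4.64, β ≈ 13.93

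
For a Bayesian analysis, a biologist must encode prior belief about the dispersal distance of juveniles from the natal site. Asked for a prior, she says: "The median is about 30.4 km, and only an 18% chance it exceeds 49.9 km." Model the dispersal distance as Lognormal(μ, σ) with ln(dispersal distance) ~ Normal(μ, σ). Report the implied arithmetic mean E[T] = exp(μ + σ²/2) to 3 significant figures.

If T ~ Lognormal(μ,σ) then ln T ~ Normal(μ,σ), so the p-quantile of ln T is μ + z_p·σ.
ln(30.4) = 3.414 and ln(49.9) = 3.91; z_{0.5} = 0, z_{0.82} = 0.9154.
σ = (3.91 − 3.414)/(0.9154 − (0)) = 0.541.
μ = 3.414 − (0)·0.541 = 3.414.
E[T] = exp(μ + σ²/2) = exp(3.414 + 0.1466) = 35.2 km.

E[T] ≈ 35.2 km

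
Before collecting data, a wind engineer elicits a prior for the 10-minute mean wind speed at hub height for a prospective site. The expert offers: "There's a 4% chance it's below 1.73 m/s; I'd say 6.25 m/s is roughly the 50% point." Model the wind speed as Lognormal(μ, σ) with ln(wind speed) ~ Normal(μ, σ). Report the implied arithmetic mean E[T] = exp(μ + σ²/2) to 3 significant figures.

E[T] ≈ 8.18 m/s

If T ~ Lognormal(μ,σ) then ln T ~ Normal(μ,σ), so the p-quantile of ln T is μ + z_p·σ.
ln(1.73) = 0.5481 and ln(6.25) = 1.833; z_{0.04} = -1.751, z_{0.5} = 0.
σ = (1.833 − 0.5481)/(0 − (-1.751)) = 0.734.
μ = 0.5481 − (-1.751)·0.734 = 1.833.
E[T] = exp(μ + σ²/2) = exp(1.833 + 0.2692) = 8.18 m/s.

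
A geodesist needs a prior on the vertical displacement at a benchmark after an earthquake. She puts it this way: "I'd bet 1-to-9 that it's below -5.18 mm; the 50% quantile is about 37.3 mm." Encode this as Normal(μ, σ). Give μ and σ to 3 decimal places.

For Normal(μ,σ), the p-quantile is μ + z_p·σ. Here z_{0.1} = -1.282, z_{0.5} = 0.
So -5.18 = μ − 1.282σ and 37.3 = μ + 0σ.
Subtracting: σ = (37.3 − -5.18)/(0 − (-1.282)) = 33.147.
Then μ = -5.18 − (-1.282)·33.147 = 37.300.

μ = 37.300, σ = 33.147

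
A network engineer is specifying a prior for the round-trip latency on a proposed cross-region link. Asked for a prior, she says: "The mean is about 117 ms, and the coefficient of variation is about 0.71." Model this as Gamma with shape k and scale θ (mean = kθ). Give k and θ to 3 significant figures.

k ≈ 1.98, θ ≈ 59

For Gamma(k, scale θ): mean = kθ, variance = kθ², so CV = 1/√k.
CV = 0.71, hence k = 1/CV² = 1.98.
Then θ = mean/k = 117/1.98 = 59.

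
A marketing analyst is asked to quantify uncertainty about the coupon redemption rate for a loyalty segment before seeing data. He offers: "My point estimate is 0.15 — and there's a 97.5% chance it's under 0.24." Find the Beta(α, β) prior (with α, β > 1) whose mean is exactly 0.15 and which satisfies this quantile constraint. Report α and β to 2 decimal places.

α ≈ 10.91, β ≈ 61.80

With mean 0.15 fixed, write α = 0.15s, β = 0.85s where s = α+β.
Need P(θ < 0.24) = 0.975 under Beta(0.15s, 0.85s). Normal approximation: (q−m)/√(m(1−m)/s) ≈ z_{0.975} = 1.96, so s ≈ 0.15·0.85·(1.96)²/(0.24−0.15)² = 60.5.
At s = 60.5: P(θ<0.24) ≈ 0.964. Adjusting to match 0.975 gives s ≈ 72.70.
So α = 0.15·72.70 ≈ 10.91, β = 0.85·72.70 ≈ 61.80.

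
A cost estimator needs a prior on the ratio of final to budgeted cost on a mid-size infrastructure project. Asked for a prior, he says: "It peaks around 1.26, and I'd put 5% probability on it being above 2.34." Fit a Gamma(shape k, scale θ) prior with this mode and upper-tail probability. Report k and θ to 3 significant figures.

Gamma(k,θ) with k>1 has mode (k−1)θ, so θ = 1.26/(k−1).
Need P(X < 2.34) = 0.95 with θ tied to k this way. Start at k = 2, θ = 1.26: P(X<2.34) ≈ 0.554.
Too low — raise k to concentrate. Iterating converges to k ≈ 8.26.
Then θ = 1.26/(8.26−1) ≈ 0.173.

k ≈ 8.26, θ ≈ 0.173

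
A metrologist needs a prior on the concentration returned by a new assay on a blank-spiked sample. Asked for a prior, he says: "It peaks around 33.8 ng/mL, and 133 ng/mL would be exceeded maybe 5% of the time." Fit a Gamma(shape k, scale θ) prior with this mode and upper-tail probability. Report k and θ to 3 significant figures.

k ≈ 2.35, θ ≈ 25.1

Gamma(k,θ) with k>1 has mode (k−1)θ, so θ = 33.8/(k−1).
Need P(X < 133) = 0.95 with θ tied to k this way. Start at k = 2, θ = 33.8: P(X<133) ≈ 0.904.
Too low — raise k to concentrate. Iterating converges to k ≈ 2.35.
Then θ = 33.8/(2.35−1) ≈ 25.1.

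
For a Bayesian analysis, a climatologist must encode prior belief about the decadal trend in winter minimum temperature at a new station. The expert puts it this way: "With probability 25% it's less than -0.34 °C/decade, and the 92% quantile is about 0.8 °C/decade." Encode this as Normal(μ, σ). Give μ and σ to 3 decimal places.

For Normal(μ,σ), the p-quantile is μ + z_p·σ. Here z_{0.25} = -0.6745, z_{0.92} = 1.405.
So -0.34 = μ − 0.6745σ and 0.8 = μ + 1.405σ.
Subtracting: σ = (0.8 − -0.34)/(1.405 − (-0.6745)) = 0.548.
Then μ = -0.34 − (-0.6745)·0.548 = 0.030.

μ = 0.030, σ = 0.548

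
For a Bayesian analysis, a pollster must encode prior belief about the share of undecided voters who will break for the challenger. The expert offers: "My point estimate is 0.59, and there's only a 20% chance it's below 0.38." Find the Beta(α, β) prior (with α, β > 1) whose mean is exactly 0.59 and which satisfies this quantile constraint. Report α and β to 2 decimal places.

With mean 0.59 fixed, write α = 0.59s, β = 0.41s where s = α+β.
Need P(θ < 0.38) = 0.2 under Beta(0.59s, 0.41s). Normal approximation: (q−m)/√(m(1−m)/s) ≈ z_{0.2} = -0.842, so s ≈ 0.59·0.41·(-0.842)²/(0.38−0.59)² = 3.9.
At s = 3.9: P(θ<0.38) ≈ 0.198. Adjusting to match 0.2 gives s ≈ 3.83.
So α = 0.59·3.83 ≈ 2.26, β = 0.41·3.83 ≈ 1.57.

α ≈ 2.26, β ≈ 1.57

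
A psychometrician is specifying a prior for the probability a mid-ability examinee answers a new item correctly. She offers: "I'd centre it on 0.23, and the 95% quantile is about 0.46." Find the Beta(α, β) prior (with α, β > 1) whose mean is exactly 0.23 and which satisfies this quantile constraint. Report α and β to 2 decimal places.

α ≈ 2.44, β ≈ 8.18

With mean 0.23 fixed, write α = 0.23s, β = 0.77s where s = α+β.
Need P(θ < 0.46) = 0.95 under Beta(0.23s, 0.77s). Normal approximation: (q−m)/√(m(1−m)/s) ≈ z_{0.95} = 1.64, so s ≈ 0.23·0.77·(1.64)²/(0.46−0.23)² = 9.1.
At s = 9.1: P(θ<0.46) ≈ 0.937. Adjusting to match 0.95 gives s ≈ 10.62.
So α = 0.23·10.62 ≈ 2.44, β = 0.77·10.62 ≈ 8.18.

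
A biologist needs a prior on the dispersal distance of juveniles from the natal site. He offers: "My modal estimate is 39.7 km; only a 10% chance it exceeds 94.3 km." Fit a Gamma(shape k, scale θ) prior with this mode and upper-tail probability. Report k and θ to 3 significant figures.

k ≈ 3.57, θ ≈ 15.5

Gamma(k,θ) with k>1 has mode (k−1)θ, so θ = 39.7/(k−1).
Need P(X < 94.3) = 0.9 with θ tied to k this way. Start at k = 2, θ = 39.7: P(X<94.3) ≈ 0.686.
Too low — raise k to concentrate. Iterating converges to k ≈ 3.57.
Then θ = 39.7/(3.57−1) ≈ 15.5.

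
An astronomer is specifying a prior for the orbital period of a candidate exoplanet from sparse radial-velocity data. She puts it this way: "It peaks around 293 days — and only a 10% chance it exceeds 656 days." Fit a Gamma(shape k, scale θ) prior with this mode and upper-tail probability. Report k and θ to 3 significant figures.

Gamma(k,θ) with k>1 has mode (k−1)θ, so θ = 293/(k−1).
Need P(X < 656) = 0.9 with θ tied to k this way. Start at k = 2, θ = 293: P(X<656) ≈ 0.655.
Too low — raise k to concentrate. Iterating converges to k ≈ 3.96.
Then θ = 293/(3.96−1) ≈ 99.

k ≈ 3.96, θ ≈ 99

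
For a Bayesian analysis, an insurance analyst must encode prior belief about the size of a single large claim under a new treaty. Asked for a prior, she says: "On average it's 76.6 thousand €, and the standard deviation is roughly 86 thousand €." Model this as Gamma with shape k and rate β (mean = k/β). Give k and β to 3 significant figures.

For Gamma(k, rate β): mean = k/β, variance = k/β², so CV = 1/√k.
CV = SD/mean = 86/76.6 = 1.123, hence k = 1/CV² = 0.793.
Then β = k/mean = 0.793/76.6 = 0.0104.

k ≈ 0.793, β ≈ 0.0104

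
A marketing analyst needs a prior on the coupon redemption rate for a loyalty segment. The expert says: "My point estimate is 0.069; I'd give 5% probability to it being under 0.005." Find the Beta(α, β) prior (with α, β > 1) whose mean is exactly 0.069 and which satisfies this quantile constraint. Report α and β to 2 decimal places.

With mean 0.069 fixed, write α = 0.069s, β = 0.931s where s = α+β.
Need P(θ < 0.005) = 0.05 under Beta(0.069s, 0.931s). Normal approximation: (q−m)/√(m(1−m)/s) ≈ z_{0.05} = -1.64, so s ≈ 0.069·0.931·(-1.64)²/(0.005−0.069)² = 42.4.
At s = 42.4: P(θ<0.005) ≈ 0.001. Adjusting to match 0.05 gives s ≈ 16.34.
So α = 0.069·16.34 ≈ 1.13, β = 0.931·16.34 ≈ 15.21.

α ≈ 1.13, β ≈ 15.21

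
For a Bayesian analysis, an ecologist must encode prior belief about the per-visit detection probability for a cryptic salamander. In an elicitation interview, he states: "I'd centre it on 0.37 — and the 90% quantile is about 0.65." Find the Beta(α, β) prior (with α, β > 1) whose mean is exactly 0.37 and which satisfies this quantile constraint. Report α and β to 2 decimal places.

With mean 0.37 fixed, write α = 0.37s, β = 0.63s where s = α+β.
Need P(θ < 0.65) = 0.9 under Beta(0.37s, 0.63s). Normal approximation: (q−m)/√(m(1−m)/s) ≈ z_{0.9} = 1.28, so s ≈ 0.37·0.63·(1.28)²/(0.65−0.37)² = 4.9.
At s = 4.9: P(θ<0.65) ≈ 0.899. Adjusting to match 0.9 gives s ≈ 4.92.
So α = 0.37·4.92 ≈ 1.82, β = 0.63·4.92 ≈ 3.10.

α ≈ 1.82, β ≈ 3.10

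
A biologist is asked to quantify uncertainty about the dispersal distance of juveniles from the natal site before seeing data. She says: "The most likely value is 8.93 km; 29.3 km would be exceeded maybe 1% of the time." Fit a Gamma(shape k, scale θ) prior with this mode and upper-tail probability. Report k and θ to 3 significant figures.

k ≈ 4.12, θ ≈ 2.86

Gamma(k,θ) with k>1 has mode (k−1)θ, so θ = 8.93/(k−1).
Need P(X < 29.3) = 0.99 with θ tied to k this way. Start at k = 2, θ = 8.93: P(X<29.3) ≈ 0.839.
Too low — raise k to concentrate. Iterating converges to k ≈ 4.12.
Then θ = 8.93/(4.12−1) ≈ 2.86.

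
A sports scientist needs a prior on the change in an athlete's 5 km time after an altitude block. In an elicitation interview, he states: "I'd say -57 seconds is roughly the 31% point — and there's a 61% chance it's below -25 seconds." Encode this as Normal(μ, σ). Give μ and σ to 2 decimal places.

μ = -36.53, σ = 41.28

For Normal(μ,σ), the p-quantile is μ + z_p·σ. Here z_{0.31} = -0.4959, z_{0.61} = 0.2793.
So -57 = μ − 0.4959σ and -25 = μ + 0.2793σ.
Subtracting: σ = (-25 − -57)/(0.2793 − (-0.4959)) = 41.28.
Then μ = -57 − (-0.4959)·41.28 = -36.53.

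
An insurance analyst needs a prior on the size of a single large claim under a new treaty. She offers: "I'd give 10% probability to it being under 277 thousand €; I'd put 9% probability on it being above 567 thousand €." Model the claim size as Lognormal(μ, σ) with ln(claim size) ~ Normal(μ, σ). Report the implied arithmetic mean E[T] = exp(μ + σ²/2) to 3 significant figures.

E[T] ≈ 408 thousand €

If T ~ Lognormal(μ,σ) then ln T ~ Normal(μ,σ), so the p-quantile of ln T is μ + z_p·σ.
ln(277) = 5.624 and ln(567) = 6.34; z_{0.1} = -1.282, z_{0.91} = 1.341.
σ = (6.34 − 5.624)/(1.341 − (-1.282)) = 0.273.
μ = 5.624 − (-1.282)·0.273 = 5.974.
E[T] = exp(μ + σ²/2) = exp(5.974 + 0.0373) = 408 thousand €.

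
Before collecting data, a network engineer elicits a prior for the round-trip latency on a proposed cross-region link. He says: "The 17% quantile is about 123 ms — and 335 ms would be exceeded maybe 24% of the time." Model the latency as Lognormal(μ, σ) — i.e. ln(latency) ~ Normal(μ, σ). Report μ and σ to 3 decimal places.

μ ≈ 5.388, σ ≈ 0.603

If T ~ Lognormal(μ,σ) then ln T ~ Normal(μ,σ), so the p-quantile of ln T is μ + z_p·σ.
ln(123) = 4.812 and ln(335) = 5.814; z_{0.17} = -0.9542, z_{0.76} = 0.7063.
σ = (5.814 − 4.812)/(0.7063 − (-0.9542)) = 0.603.
μ = 4.812 − (-0.9542)·0.603 = 5.388.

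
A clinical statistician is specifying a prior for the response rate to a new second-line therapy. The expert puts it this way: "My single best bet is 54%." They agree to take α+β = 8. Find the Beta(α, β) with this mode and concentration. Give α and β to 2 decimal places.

α = 4.24, β = 3.76

For α,β > 1 the Beta mode is (α−1)/(α+β−2). With α+β = 8, the mode is (α−1)/6.
Set (α−1)/6 = 0.54 → α = 1 + 0.54·6 = 4.24.
β = 8 − α = 3.76.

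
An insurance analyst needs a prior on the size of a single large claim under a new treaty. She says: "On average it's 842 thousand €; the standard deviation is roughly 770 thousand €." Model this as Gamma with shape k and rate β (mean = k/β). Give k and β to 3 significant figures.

k ≈ 1.2, β ≈ 0.00142

For Gamma(k, rate β): mean = k/β, variance = k/β², so CV = 1/√k.
CV = SD/mean = 770/842 = 0.9145, hence k = 1/CV² = 1.2.
Then β = k/mean = 1.2/842 = 0.00142.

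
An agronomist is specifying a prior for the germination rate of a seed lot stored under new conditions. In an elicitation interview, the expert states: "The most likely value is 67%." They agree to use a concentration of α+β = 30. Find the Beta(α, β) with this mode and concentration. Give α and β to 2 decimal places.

For α,β > 1 the Beta mode is (α−1)/(α+β−2). With α+β = 30, the mode is (α−1)/28.
Set (α−1)/28 = 0.67 → α = 1 + 0.67·28 = 19.76.
β = 30 − α = 10.24.

α = 19.76, β = 10.24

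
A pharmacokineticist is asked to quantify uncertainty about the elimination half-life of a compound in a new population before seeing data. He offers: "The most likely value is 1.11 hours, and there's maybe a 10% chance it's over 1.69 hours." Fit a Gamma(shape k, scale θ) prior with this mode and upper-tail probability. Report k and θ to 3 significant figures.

Gamma(k,θ) with k>1 has mode (k−1)θ, so θ = 1.11/(k−1).
Need P(X < 1.69) = 0.9 with θ tied to k this way. Start at k = 2, θ = 1.11: P(X<1.69) ≈ 0.450.
Too low — raise k to concentrate. Iterating converges to k ≈ 11.6.
Then θ = 1.11/(11.6−1) ≈ 0.105.

k ≈ 11.6, θ ≈ 0.105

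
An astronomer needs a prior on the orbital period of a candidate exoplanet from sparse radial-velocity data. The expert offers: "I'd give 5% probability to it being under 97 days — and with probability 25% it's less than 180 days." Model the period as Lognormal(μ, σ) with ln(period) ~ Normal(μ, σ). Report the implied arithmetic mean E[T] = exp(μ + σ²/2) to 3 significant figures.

If T ~ Lognormal(μ,σ) then ln T ~ Normal(μ,σ), so the p-quantile of ln T is μ + z_p·σ.
ln(97) = 4.575 and ln(180) = 5.193; z_{0.05} = -1.645, z_{0.25} = -0.6745.
σ = (5.193 − 4.575)/(-0.6745 − (-1.645)) = 0.637.
μ = 4.575 − (-1.645)·0.637 = 5.623.
E[T] = exp(μ + σ²/2) = exp(5.623 + 0.2030) = 339 days.

E[T] ≈ 339 days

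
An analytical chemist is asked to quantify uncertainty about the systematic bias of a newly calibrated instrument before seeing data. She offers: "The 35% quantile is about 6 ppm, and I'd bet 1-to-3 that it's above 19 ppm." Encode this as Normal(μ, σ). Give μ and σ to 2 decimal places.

For Normal(μ,σ), the p-quantile is μ + z_p·σ. Here z_{0.35} = -0.3853, z_{0.75} = 0.6745.
So 6 = μ − 0.3853σ and 19 = μ + 0.6745σ.
Subtracting: σ = (19 − 6)/(0.6745 − (-0.3853)) = 12.27.
Then μ = 6 − (-0.3853)·12.27 = 10.73.

μ = 10.73, σ = 12.27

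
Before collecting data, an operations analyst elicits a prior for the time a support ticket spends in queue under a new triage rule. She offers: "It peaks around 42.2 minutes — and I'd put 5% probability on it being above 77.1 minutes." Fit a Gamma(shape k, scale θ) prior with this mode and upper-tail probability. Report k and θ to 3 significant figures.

Gamma(k,θ) with k>1 has mode (k−1)θ, so θ = 42.2/(k−1).
Need P(X < 77.1) = 0.95 with θ tied to k this way. Start at k = 2, θ = 42.2: P(X<77.1) ≈ 0.545.
Too low — raise k to concentrate. Iterating converges to k ≈ 8.67.
Then θ = 42.2/(8.67−1) ≈ 5.5.

k ≈ 8.67, θ ≈ 5.5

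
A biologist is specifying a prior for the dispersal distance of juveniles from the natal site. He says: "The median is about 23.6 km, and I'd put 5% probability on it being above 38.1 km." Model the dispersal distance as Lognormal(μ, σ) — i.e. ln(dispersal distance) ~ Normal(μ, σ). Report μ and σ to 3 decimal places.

If T ~ Lognormal(μ,σ) then ln T ~ Normal(μ,σ), so the p-quantile of ln T is μ + z_p·σ.
ln(23.6) = 3.161 and ln(38.1) = 3.64; z_{0.5} = 0, z_{0.95} = 1.645.
σ = (3.64 − 3.161)/(1.645 − (0)) = 0.291.
μ = 3.161 − (0)·0.291 = 3.161.

μ ≈ 3.161, σ ≈ 0.291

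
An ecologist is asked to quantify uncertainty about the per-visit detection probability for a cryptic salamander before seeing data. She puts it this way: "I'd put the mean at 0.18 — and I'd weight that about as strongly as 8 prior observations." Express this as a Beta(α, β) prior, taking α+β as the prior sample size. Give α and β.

Under the effective-sample-size interpretation, Beta(α, β) has prior mean α/(α+β) and prior sample size α+β.
So α+β = 8 and α/(α+β) = 0.18, giving α = 0.18·8 = 1.44 and β = 8 − 1.44 = 6.56.

α = 1.44, β = 6.56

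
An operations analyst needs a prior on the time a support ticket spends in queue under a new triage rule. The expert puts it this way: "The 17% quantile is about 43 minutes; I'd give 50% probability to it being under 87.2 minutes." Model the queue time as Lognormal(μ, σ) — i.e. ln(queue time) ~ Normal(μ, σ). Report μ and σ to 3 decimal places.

μ ≈ 4.468, σ ≈ 0.741

If T ~ Lognormal(μ,σ) then ln T ~ Normal(μ,σ), so the p-quantile of ln T is μ + z_p·σ.
ln(43) = 3.761 and ln(87.2) = 4.468; z_{0.17} = -0.9542, z_{0.5} = 0.
σ = (4.468 − 3.761)/(0 − (-0.9542)) = 0.741.
μ = 3.761 − (-0.9542)·0.741 = 4.468.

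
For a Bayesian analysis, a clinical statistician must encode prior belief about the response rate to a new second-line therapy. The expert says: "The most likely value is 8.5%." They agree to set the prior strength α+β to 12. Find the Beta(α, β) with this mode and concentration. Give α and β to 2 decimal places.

α = 1.85, β = 10.15

For α,β > 1 the Beta mode is (α−1)/(α+β−2). With α+β = 12, the mode is (α−1)/10.
Set (α−1)/10 = 0.085 → α = 1 + 0.085·10 = 1.85.
β = 12 − α = 10.15.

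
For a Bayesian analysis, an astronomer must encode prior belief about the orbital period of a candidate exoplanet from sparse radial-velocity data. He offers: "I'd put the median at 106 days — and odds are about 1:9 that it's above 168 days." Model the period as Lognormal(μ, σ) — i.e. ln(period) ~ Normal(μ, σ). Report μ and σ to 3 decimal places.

μ ≈ 4.663, σ ≈ 0.359

If T ~ Lognormal(μ,σ) then ln T ~ Normal(μ,σ), so the p-quantile of ln T is μ + z_p·σ.
ln(106) = 4.663 and ln(168) = 5.124; z_{0.5} = 0, z_{0.9} = 1.282.
σ = (5.124 − 4.663)/(1.282 − (0)) = 0.359.
μ = 4.663 − (0)·0.359 = 4.663.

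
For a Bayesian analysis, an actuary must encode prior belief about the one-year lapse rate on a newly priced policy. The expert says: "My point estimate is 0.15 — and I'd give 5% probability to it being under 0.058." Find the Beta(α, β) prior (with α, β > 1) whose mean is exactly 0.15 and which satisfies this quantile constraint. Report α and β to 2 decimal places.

α ≈ 4.34, β ≈ 24.61

With mean 0.15 fixed, write α = 0.15s, β = 0.85s where s = α+β.
Need P(θ < 0.058) = 0.05 under Beta(0.15s, 0.85s). Normal approximation: (q−m)/√(m(1−m)/s) ≈ z_{0.05} = -1.64, so s ≈ 0.15·0.85·(-1.64)²/(0.058−0.15)² = 40.8.
At s = 40.8: P(θ<0.058) ≈ 0.023. Adjusting to match 0.05 gives s ≈ 28.95.
So α = 0.15·28.95 ≈ 4.34, β = 0.85·28.95 ≈ 24.61.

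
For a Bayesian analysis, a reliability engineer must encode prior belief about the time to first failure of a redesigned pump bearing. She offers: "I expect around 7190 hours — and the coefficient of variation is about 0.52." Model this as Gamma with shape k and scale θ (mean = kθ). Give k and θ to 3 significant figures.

For Gamma(k, scale θ): mean = kθ, variance = kθ², so CV = 1/√k.
CV = 0.52, hence k = 1/CV² = 3.7.
Then θ = mean/k = 7190/3.7 = 1940.

k ≈ 3.7, θ ≈ 1940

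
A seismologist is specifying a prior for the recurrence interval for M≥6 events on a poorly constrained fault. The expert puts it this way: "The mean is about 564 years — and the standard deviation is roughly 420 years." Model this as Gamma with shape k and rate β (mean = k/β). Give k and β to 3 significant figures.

k ≈ 1.8, β ≈ 0.0032

For Gamma(k, rate β): mean = k/β, variance = k/β², so CV = 1/√k.
CV = SD/mean = 420/564 = 0.7447, hence k = 1/CV² = 1.8.
Then β = k/mean = 1.8/564 = 0.0032.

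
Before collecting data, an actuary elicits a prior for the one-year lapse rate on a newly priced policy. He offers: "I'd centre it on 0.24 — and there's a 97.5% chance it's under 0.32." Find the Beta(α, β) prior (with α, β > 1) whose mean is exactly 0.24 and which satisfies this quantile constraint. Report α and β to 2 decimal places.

With mean 0.24 fixed, write α = 0.24s, β = 0.76s where s = α+β.
Need P(θ < 0.32) = 0.975 under Beta(0.24s, 0.76s). Normal approximation: (q−m)/√(m(1−m)/s) ≈ z_{0.975} = 1.96, so s ≈ 0.24·0.76·(1.96)²/(0.32−0.24)² = 109.5.
At s = 109.5: P(θ<0.32) ≈ 0.970. Adjusting to match 0.975 gives s ≈ 119.95.
So α = 0.24·119.95 ≈ 28.79, β = 0.76·119.95 ≈ 91.16.

α ≈ 28.79, β ≈ 91.16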